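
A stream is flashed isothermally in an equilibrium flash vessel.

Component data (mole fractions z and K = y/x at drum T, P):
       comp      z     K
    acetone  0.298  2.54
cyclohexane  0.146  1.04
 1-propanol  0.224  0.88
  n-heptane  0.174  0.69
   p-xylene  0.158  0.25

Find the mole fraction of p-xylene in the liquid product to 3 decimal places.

x_p-xylene = 0.242

Material balance + equilibrium reduce to Σ zᵢ(Kᵢ−1)/(1+V/F(Kᵢ−1)) = 0.
g(0) = ΣzᵢKᵢ − 1 = 0.265 and g(1) = 1 − Σzᵢ/Kᵢ = -0.396, so a root lies in (0, 1).
Iterate (Newton) starting at V/F = 0.5:
  V/F = 0.500: g = -0.0170, g' = -0.480 → V/F = 0.465
  V/F = 0.465: g = -0.0001, g' = -0.476 → V/F = 0.464
Converged at V/F = 0.464.
Compositions from xᵢ = zᵢ/(1+V/F(Kᵢ−1)), yᵢ = Kᵢxᵢ:
  acetone: x = 0.174, y = 0.441
  cyclohexane: x = 0.143, y = 0.149
  1-propanol: x = 0.237, y = 0.209
  n-heptane: x = 0.203, y = 0.140
  p-xylene: x = 0.242, y = 0.061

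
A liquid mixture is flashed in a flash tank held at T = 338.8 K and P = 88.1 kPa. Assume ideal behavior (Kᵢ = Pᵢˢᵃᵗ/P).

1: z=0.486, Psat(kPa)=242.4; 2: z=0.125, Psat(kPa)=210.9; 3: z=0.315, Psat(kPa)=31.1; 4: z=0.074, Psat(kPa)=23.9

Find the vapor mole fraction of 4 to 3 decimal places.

Raoult's law: Kᵢ = Pᵢˢᵃᵗ/P = Pᵢˢᵃᵗ/88.1.
  K_1 = 242.4/88.1 = 2.75142, K_2 = 210.9/88.1 = 2.39387, K_3 = 31.1/88.1 = 0.35301, K_4 = 23.9/88.1 = 0.27128
Rachford–Rice: g(ψ) = Σ zᵢ(Kᵢ−1)/(1+ψ(Kᵢ−1)) = 0.
Check two-phase: ΣzᵢKᵢ = 1.768 > 1 and Σzᵢ/Kᵢ = 1.394 > 1, so g(0) = 0.768 > 0 and g(1) = -0.394 < 0.
Newton iteration, ψ⁰ = 0.7:
  ψ = 0.700: g = -0.0120, g' = -0.967 → ψ = 0.688
Converged at ψ = 0.688.
Compositions from xᵢ = zᵢ/(1+ψ(Kᵢ−1)), yᵢ = Kᵢxᵢ:
  1: x = 0.220, y = 0.607
  2: x = 0.064, y = 0.153
  3: x = 0.567, y = 0.200
  4: x = 0.148, y = 0.040

y_4 = 0.040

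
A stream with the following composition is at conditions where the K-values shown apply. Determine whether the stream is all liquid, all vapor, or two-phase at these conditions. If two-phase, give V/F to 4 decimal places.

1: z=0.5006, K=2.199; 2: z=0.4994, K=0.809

all vapor

ΣzᵢKᵢ = 1.5048; Σzᵢ/Kᵢ = 0.8450.
Since Σzᵢ/Kᵢ < 1 the mixture is above its dew point — single vapor phase.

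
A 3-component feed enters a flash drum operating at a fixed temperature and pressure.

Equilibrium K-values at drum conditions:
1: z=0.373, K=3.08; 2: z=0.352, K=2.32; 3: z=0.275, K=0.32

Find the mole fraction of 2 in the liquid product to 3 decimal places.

Let β = V/F and solve Σ zᵢ(Kᵢ−1)/(1+β(Kᵢ−1)) = 0.
Feasibility: ΣzᵢKᵢ = 2.053, Σzᵢ/Kᵢ = 1.132 — both > 1, two phases present.
Newton–Raphson from β = 0.5:
  β = 0.500: g = 0.3769, g' = -0.902 → β = 0.918
  β = 0.918: g = -0.0206, g' = -1.216 → β = 0.901
  β = 0.901: g = -0.0004, g' = -1.170 → β = 0.900
Converged at β = 0.900.
Compositions from xᵢ = zᵢ/(1+β(Kᵢ−1)), yᵢ = Kᵢxᵢ:
  1: x = 0.130, y = 0.400
  2: x = 0.161, y = 0.373
  3: x = 0.709, y = 0.227

x_2 = 0.161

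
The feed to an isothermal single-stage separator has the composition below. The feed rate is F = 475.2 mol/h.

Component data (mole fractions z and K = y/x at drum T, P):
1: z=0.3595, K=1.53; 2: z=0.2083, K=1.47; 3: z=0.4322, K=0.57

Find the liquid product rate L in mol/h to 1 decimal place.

Rachford–Rice: g(V/F) = Σ zᵢ(Kᵢ−1)/(1+V/F(Kᵢ−1)) = 0.
g(0) = ΣzᵢKᵢ − 1 = 0.1026 and g(1) = 1 − Σzᵢ/Kᵢ = -0.1349, so a root lies in (0, 1).
Newton iteration, V/F⁰ = 0.68:
  V/F = 0.6800: g = -0.04839, g' = -0.2406 → V/F = 0.4789
  V/F = 0.4789: g = -0.00215, g' = -0.2216 → V/F = 0.4691
Converged at V/F = 0.4691.
Then V = V/F·F = 0.4691·475.2 = 222.9 mol/h and L = F − V = 252.3 mol/h.

L = 252.3 mol/h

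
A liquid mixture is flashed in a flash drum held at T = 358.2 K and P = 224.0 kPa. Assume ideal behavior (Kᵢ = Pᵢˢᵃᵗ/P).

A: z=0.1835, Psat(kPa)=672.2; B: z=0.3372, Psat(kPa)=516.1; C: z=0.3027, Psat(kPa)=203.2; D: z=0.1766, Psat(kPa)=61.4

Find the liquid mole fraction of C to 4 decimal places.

x_C = 0.3278

Raoult's law: Kᵢ = Pᵢˢᵃᵗ/P = Pᵢˢᵃᵗ/224.0.
  K_A = 672.2/224.0 = 3.000893, K_B = 516.1/224.0 = 2.304018, K_C = 203.2/224.0 = 0.907143, K_D = 61.4/224.0 = 0.274107
Material balance + equilibrium reduce to Σ zᵢ(Kᵢ−1)/(1+ψ(Kᵢ−1)) = 0.
g(0) = ΣzᵢKᵢ − 1 = 0.6506 and g(1) = 1 − Σzᵢ/Kᵢ = -0.1855, so a root lies in (0, 1).
Iterate (Newton) starting at ψ = 0.69:
  ψ = 0.6900: g = 0.09882, g' = -0.6650 → ψ = 0.8386
  ψ = 0.8386: g = -0.01099, g' = -0.8442 → ψ = 0.8256
  ψ = 0.8256: g = -0.00016, g' = -0.8200 → ψ = 0.8254
Converged at ψ = 0.8254.
Compositions from xᵢ = zᵢ/(1+ψ(Kᵢ−1)), yᵢ = Kᵢxᵢ:
  A: x = 0.0692, y = 0.2077
  B: x = 0.1624, y = 0.3742
  C: x = 0.3278, y = 0.2974
  D: x = 0.4406, y = 0.1208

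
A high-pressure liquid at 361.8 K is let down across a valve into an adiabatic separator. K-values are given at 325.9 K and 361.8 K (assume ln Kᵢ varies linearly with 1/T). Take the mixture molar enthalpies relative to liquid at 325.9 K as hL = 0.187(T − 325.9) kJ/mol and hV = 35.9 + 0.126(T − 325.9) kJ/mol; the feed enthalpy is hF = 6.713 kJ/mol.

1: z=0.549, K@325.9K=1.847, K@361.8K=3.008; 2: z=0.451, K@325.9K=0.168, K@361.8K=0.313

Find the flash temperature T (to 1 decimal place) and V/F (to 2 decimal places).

Adiabatic flash: solve Rachford–Rice at each trial T, then check hF = ψ·hV(T) + (1−ψ)·hL(T).
  T = 325.9 K: K = (1.847, 0.168), RR gives ψ = 0.127, H_out = 4.573 kJ/mol
  T = 361.8 K: K = (3.008, 0.313), RR gives ψ = 0.575, H_out = 26.081 kJ/mol
  T = 343.9 K: K = (2.389, 0.233), RR gives ψ = 0.391, H_out = 16.984 kJ/mol
  T = 334.9 K: K = (2.108, 0.199), RR gives ψ = 0.278, H_out = 11.516 kJ/mol
  T = 330.4 K: K = (1.975, 0.183), RR gives ψ = 0.209, H_out = 8.299 kJ/mol
  T = 328.1 K: K = (1.909, 0.175), RR gives ψ = 0.169, H_out = 6.471 kJ/mol
Linear interpolation between T = 328.1 (H_out = 6.471) and T = 330.4 (H_out = 8.299) on hF = 6.713 gives T ≈ 328.4 K, at which ψ = 0.17.

T = 328.4 K, V/F = 0.17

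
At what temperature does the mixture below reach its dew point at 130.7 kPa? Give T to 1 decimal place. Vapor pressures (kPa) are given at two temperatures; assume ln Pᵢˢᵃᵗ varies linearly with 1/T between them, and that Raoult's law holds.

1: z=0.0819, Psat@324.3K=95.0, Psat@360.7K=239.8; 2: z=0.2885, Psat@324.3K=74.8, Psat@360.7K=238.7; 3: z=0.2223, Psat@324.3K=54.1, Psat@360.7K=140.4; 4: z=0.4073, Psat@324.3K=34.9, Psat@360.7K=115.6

T = 355.7 K

Dew-point temperature: Σzᵢ·P/Pᵢˢᵃᵗ(T) = 1. Interpolate ln Pᵢˢᵃᵗ = aᵢ + bᵢ/T.
  T = 324.3 K: ΣzᵢP/Pᵢˢᵃᵗ = 2.6792
  T = 360.7 K: ΣzᵢP/Pᵢˢᵃᵗ = 0.8701
  T = 342.5 K: ΣzᵢP/Pᵢˢᵃᵗ = 1.4797
  T = 351.6 K: ΣzᵢP/Pᵢˢᵃᵗ = 1.1265
  T = 356.1 K: ΣzᵢP/Pᵢˢᵃᵗ = 0.9897
  T = 353.9 K: ΣzᵢP/Pᵢˢᵃᵗ = 1.0539
Interpolating between 353.9 K and 356.1 K gives T ≈ 355.7 K.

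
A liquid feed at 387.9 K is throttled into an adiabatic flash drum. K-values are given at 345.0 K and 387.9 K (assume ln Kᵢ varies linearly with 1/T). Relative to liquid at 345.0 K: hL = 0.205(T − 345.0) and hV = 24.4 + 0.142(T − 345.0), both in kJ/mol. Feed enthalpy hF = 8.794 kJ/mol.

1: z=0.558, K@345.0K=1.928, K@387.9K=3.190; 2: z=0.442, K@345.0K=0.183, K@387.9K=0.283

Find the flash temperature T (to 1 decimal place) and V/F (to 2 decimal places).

T = 352.5 K, V/F = 0.30

Adiabatic flash: solve Rachford–Rice at each trial T, then check hF = ψ·hV(T) + (1−ψ)·hL(T).
  T = 345.0 K: K = (1.928, 0.183), RR gives ψ = 0.207, H_out = 5.043 kJ/mol
  T = 387.9 K: K = (3.190, 0.283), RR gives ψ = 0.576, H_out = 21.301 kJ/mol
  T = 366.4 K: K = (2.515, 0.230), RR gives ψ = 0.433, H_out = 14.376 kJ/mol
  T = 355.7 K: K = (2.211, 0.206), RR gives ψ = 0.338, H_out = 10.209 kJ/mol
  T = 350.4 K: K = (2.068, 0.194), RR gives ψ = 0.279, H_out = 7.817 kJ/mol
  T = 353.0 K: K = (2.138, 0.200), RR gives ψ = 0.309, H_out = 9.025 kJ/mol
  T = 351.7 K: K = (2.103, 0.197), RR gives ψ = 0.294, H_out = 8.430 kJ/mol
Linear interpolation between T = 351.7 (H_out = 8.430) and T = 353.0 (H_out = 9.025) on hF = 8.794 gives T ≈ 352.5 K, at which ψ = 0.30.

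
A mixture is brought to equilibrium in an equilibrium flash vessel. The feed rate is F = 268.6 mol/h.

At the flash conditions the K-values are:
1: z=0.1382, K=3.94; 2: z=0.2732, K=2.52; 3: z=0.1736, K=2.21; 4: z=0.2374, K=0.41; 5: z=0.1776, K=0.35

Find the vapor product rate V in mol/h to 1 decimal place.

Rachford–Rice: g(β) = Σ zᵢ(Kᵢ−1)/(1+β(Kᵢ−1)) = 0.
Check two-phase: ΣzᵢKᵢ = 1.7761 > 1 and Σzᵢ/Kᵢ = 1.3085 > 1, so g(0) = 0.7761 > 0 and g(1) = -0.3085 < 0.
Iterate (Newton) starting at β = 0.5:
  β = 0.5000: g = 0.16162, g' = -0.8292 → β = 0.6949
  β = 0.6949: g = 0.00164, g' = -0.8403 → β = 0.6969
Converged at β = 0.6969.
Then V = β·F = 0.6969·268.6 = 187.2 mol/h and L = F − V = 81.4 mol/h.

V = 187.2 mol/h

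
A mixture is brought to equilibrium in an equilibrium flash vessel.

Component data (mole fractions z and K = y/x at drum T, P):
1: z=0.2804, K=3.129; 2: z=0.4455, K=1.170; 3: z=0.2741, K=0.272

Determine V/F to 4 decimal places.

Material balance + equilibrium reduce to Σ zᵢ(Kᵢ−1)/(1+V/F(Kᵢ−1)) = 0.
Check two-phase: ΣzᵢKᵢ = 1.4732 > 1 and Σzᵢ/Kᵢ = 1.4781 > 1, so g(0) = 0.4732 > 0 and g(1) = -0.4781 < 0.
Newton–Raphson from V/F = 0.5:
  V/F = 0.5000: g = 0.04521, g' = -0.6683 → V/F = 0.5677
  V/F = 0.5677: g = -0.00072, g' = -0.6932 → V/F = 0.5666
Converged at V/F = 0.5666.

V/F = 0.5666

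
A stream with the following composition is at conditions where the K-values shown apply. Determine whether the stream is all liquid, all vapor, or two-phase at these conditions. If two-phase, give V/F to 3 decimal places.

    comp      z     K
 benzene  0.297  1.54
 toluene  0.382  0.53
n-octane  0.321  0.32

ΣzᵢKᵢ = 0.763; Σzᵢ/Kᵢ = 1.917.
Since ΣzᵢKᵢ < 1 the mixture is below its bubble point — single liquid phase.

all liquid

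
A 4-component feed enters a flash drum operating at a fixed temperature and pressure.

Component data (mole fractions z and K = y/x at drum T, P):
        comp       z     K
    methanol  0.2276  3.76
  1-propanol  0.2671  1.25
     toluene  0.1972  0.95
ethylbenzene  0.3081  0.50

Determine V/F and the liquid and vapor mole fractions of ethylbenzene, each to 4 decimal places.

V/F = 0.7605, x_ethylbenzene = 0.4971, y_ethylbenzene = 0.2486

Material balance + equilibrium reduce to Σ zᵢ(Kᵢ−1)/(1+V/F(Kᵢ−1)) = 0.
Check two-phase: ΣzᵢKᵢ = 1.5310 > 1 and Σzᵢ/Kᵢ = 1.0980 > 1, so g(0) = 0.5310 > 0 and g(1) = -0.0980 < 0.
Newton–Raphson from V/F = 0.49:
  V/F = 0.4900: g = 0.11238, g' = -0.4622 → V/F = 0.7331
  V/F = 0.7331: g = 0.01077, g' = -0.3941 → V/F = 0.7605
Converged at V/F = 0.7605.
Compositions from xᵢ = zᵢ/(1+V/F(Kᵢ−1)), yᵢ = Kᵢxᵢ:
  methanol: x = 0.0734, y = 0.2762
  1-propanol: x = 0.2244, y = 0.2805
  toluene: x = 0.2050, y = 0.1947
  ethylbenzene: x = 0.4971, y = 0.2486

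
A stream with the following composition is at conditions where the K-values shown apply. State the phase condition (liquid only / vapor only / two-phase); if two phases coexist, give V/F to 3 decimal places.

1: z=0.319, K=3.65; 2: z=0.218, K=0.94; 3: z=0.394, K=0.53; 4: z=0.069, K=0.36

ΣzᵢKᵢ = 1.603; Σzᵢ/Kᵢ = 1.254.
Both exceed 1, so a two-phase solution exists.
Let ψ = V/F and solve Σ zᵢ(Kᵢ−1)/(1+ψ(Kᵢ−1)) = 0.
Iterate (Newton) starting at ψ = 0.68:
  ψ = 0.680: g = -0.0623, g' = -0.563 → ψ = 0.569
  ψ = 0.569: g = 0.0011, g' = -0.589 → ψ = 0.571
Converged at ψ = 0.571.

two-phase, V/F = 0.571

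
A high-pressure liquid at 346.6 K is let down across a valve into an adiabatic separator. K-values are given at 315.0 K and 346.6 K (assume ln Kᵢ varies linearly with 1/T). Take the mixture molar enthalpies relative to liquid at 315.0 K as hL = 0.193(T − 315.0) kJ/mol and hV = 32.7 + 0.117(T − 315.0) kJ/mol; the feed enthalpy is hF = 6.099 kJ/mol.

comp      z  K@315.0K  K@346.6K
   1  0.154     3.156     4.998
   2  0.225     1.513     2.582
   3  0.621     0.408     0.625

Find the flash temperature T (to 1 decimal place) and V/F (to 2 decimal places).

T = 318.9 K, V/F = 0.16

Adiabatic flash: solve Rachford–Rice at each trial T, then check hF = ψ·hV(T) + (1−ψ)·hL(T).
  T = 315.0 K: K = (3.156, 1.513, 0.408), RR gives ψ = 0.090, H_out = 2.946 kJ/mol
  T = 346.6 K: K = (4.998, 2.582, 0.625), RR gives ψ = 0.734, H_out = 28.329 kJ/mol
  T = 330.8 K: K = (4.015, 2.002, 0.510), RR gives ψ = 0.389, H_out = 15.307 kJ/mol
  T = 322.9 K: K = (3.570, 1.746, 0.457), RR gives ψ = 0.240, H_out = 9.224 kJ/mol
  T = 318.9 K: K = (3.357, 1.625, 0.432), RR gives ψ = 0.165, H_out = 6.086 kJ/mol
  T = 320.9 K: K = (3.463, 1.685, 0.445), RR gives ψ = 0.202, H_out = 7.663 kJ/mol
Linear interpolation between T = 318.9 (H_out = 6.086) and T = 320.9 (H_out = 7.663) on hF = 6.099 gives T ≈ 318.9 K, at which ψ = 0.16.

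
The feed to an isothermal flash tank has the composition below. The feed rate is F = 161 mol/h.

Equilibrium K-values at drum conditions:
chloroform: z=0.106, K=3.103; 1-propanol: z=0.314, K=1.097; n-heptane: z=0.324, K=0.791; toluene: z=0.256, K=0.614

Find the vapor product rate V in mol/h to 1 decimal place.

Newton–Raphson from ψ = 0.44:
  ψ = 0.440: g = -0.0486, g' = -0.202 → ψ = 0.199
  ψ = 0.199: g = 0.0093, g' = -0.296 → ψ = 0.231
  ψ = 0.231: g = 0.0003, g' = -0.277 → ψ = 0.232
Converged at ψ = 0.232.
Then V = ψ·F = 0.2317·161 = 37.3 mol/h and L = F − V = 123.7 mol/h.

V = 37.3 mol/h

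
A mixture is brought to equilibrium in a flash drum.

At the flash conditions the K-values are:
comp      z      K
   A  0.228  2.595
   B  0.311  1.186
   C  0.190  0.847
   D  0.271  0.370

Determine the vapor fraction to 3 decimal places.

ψ = 0.439

Material balance + equilibrium reduce to Σ zᵢ(Kᵢ−1)/(1+ψ(Kᵢ−1)) = 0.
g(0) = ΣzᵢKᵢ − 1 = 0.222 and g(1) = 1 − Σzᵢ/Kᵢ = -0.307, so a root lies in (0, 1).
Iterate (Newton) starting at ψ = 0.5:
  ψ = 0.500: g = -0.0255, g' = -0.423 → ψ = 0.440
  ψ = 0.440: g = -0.0001, g' = -0.420 → ψ = 0.439
Converged at ψ = 0.439.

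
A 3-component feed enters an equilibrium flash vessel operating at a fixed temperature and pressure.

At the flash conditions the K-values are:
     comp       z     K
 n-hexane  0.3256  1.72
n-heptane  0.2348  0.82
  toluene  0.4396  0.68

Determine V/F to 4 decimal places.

V/F = 0.2583

Newton–Raphson from V/F = 0.5:
  V/F = 0.5000: g = -0.04153, g' = -0.1642 → V/F = 0.2471
  V/F = 0.2471: g = 0.00204, g' = -0.1831 → V/F = 0.2583
Converged at V/F = 0.2583.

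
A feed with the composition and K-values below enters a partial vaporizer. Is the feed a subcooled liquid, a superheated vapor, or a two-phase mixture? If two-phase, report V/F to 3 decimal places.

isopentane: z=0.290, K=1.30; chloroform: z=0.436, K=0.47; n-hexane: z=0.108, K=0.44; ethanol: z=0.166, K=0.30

ΣzᵢKᵢ = 0.679; Σzᵢ/Kᵢ = 1.950.
Since ΣzᵢKᵢ < 1 the mixture is below its bubble point — single liquid phase.

subcooled liquid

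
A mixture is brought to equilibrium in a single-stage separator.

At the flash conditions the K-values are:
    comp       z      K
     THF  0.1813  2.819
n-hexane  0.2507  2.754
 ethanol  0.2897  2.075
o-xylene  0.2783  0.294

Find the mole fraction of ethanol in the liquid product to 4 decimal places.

Rachford–Rice: g(ψ) = Σ zᵢ(Kᵢ−1)/(1+ψ(Kᵢ−1)) = 0.
Feasibility: ΣzᵢKᵢ = 1.8845, Σzᵢ/Kᵢ = 1.2416 — both > 1, two phases present.
Newton–Raphson from ψ = 0.5:
  ψ = 0.5000: g = 0.30586, g' = -0.8564 → ψ = 0.8571
  ψ = 0.8571: g = -0.03098, g' = -1.1950 → ψ = 0.8312
  ψ = 0.8312: g = -0.00088, g' = -1.1287 → ψ = 0.8304
Converged at ψ = 0.8304.
Compositions from xᵢ = zᵢ/(1+ψ(Kᵢ−1)), yᵢ = Kᵢxᵢ:
  THF: x = 0.0722, y = 0.2036
  n-hexane: x = 0.1021, y = 0.2811
  ethanol: x = 0.1531, y = 0.3176
  o-xylene: x = 0.6727, y = 0.1978

x_ethanol = 0.1531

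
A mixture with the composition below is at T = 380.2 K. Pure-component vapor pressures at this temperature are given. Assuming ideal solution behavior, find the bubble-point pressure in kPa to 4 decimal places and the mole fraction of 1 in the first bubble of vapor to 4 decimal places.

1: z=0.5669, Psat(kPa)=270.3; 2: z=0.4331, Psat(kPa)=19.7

At the bubble point ψ → 0, so ΣzᵢKᵢ = 1 with Kᵢ = Pᵢˢᵃᵗ/P ⇒ P = ΣzᵢPᵢˢᵃᵗ.
P = 0.5669·270.3 + 0.4331·19.7 = 161.7651 kPa
yᵢ = zᵢPᵢˢᵃᵗ/P ⇒ y_1 = 0.5669·270.3/161.7651 = 0.9473

Pbub = 161.7651 kPa, y_1 = 0.9473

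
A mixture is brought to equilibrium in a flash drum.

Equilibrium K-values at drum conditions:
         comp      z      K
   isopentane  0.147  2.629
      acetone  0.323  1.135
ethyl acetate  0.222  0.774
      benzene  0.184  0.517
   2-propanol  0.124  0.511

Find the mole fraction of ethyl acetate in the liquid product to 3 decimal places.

Rachford–Rice: g(ψ) = Σ zᵢ(Kᵢ−1)/(1+ψ(Kᵢ−1)) = 0.
Check two-phase: ΣzᵢKᵢ = 1.083 > 1 and Σzᵢ/Kᵢ = 1.226 > 1, so g(0) = 0.083 > 0 and g(1) = -0.226 < 0.
Newton iteration, ψ⁰ = 0.45:
  ψ = 0.450: g = -0.0679, g' = -0.268 → ψ = 0.197
  ψ = 0.197: g = 0.0060, g' = -0.330 → ψ = 0.215
Converged at ψ = 0.215.
Compositions from xᵢ = zᵢ/(1+ψ(Kᵢ−1)), yᵢ = Kᵢxᵢ:
  isopentane: x = 0.109, y = 0.286
  acetone: x = 0.314, y = 0.356
  ethyl acetate: x = 0.233, y = 0.181
  benzene: x = 0.205, y = 0.106
  2-propanol: x = 0.139, y = 0.071

x_ethyl acetate = 0.233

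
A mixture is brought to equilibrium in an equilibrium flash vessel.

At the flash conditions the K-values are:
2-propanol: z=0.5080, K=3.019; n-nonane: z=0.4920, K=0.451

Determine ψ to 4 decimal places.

Rachford–Rice: g(ψ) = Σ zᵢ(Kᵢ−1)/(1+ψ(Kᵢ−1)) = 0.
Check two-phase: ΣzᵢKᵢ = 1.7555 > 1 and Σzᵢ/Kᵢ = 1.2592 > 1, so g(0) = 0.7555 > 0 and g(1) = -0.2592 < 0.
Binary case is linear: z₁(K₁−1)(1+ψ(K₂−1)) + z₂(K₂−1)(1+ψ(K₁−1)) = 0
⇒ ψ = [z₁(K₁−1)+z₂(K₂−1)] / [−(K₁−1)(K₂−1)] = 0.75554/1.10843 = 0.6816

ψ = 0.6816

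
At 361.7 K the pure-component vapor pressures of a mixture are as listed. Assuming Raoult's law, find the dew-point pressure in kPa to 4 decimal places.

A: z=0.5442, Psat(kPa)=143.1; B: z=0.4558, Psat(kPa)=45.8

Pdew = 72.7014 kPa

At the dew point ψ → 1, so Σzᵢ/Kᵢ = 1 with Kᵢ = Pᵢˢᵃᵗ/P ⇒ 1/P = Σzᵢ/Pᵢˢᵃᵗ.
1/P = 0.5442/143.1 + 0.4558/45.8 = 0.0137549 ⇒ P = 72.7014 kPa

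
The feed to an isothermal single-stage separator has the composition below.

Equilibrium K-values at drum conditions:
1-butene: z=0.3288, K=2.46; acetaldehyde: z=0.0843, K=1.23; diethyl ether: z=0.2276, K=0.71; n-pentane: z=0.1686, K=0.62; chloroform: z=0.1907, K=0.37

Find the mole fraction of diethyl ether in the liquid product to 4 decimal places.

Material balance + equilibrium reduce to Σ zᵢ(Kᵢ−1)/(1+β(Kᵢ−1)) = 0.
g(0) = ΣzᵢKᵢ − 1 = 0.2492 and g(1) = 1 − Σzᵢ/Kᵢ = -0.3101, so a root lies in (0, 1).
Newton–Raphson from β = 0.57:
  β = 0.5700: g = -0.06917, g' = -0.4637 → β = 0.4208
  β = 0.4208: g = 0.00010, g' = -0.4721 → β = 0.4210
Converged at β = 0.4210.
Compositions from xᵢ = zᵢ/(1+β(Kᵢ−1)), yᵢ = Kᵢxᵢ:
  1-butene: x = 0.2036, y = 0.5009
  acetaldehyde: x = 0.0769, y = 0.0945
  diethyl ether: x = 0.2593, y = 0.1841
  n-pentane: x = 0.2007, y = 0.1244
  chloroform: x = 0.2595, y = 0.0960

x_diethyl ether = 0.2593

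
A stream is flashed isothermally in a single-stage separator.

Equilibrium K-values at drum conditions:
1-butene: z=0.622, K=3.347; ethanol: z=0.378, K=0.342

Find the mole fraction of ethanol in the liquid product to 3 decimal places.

x_ethanol = 0.781

Iterate (Newton) starting at β = 0.57:
  β = 0.570: g = 0.2265, g' = -1.046 → β = 0.787
  β = 0.787: g = -0.0026, g' = -1.126 → β = 0.784
Converged at β = 0.784.
Compositions from xᵢ = zᵢ/(1+β(Kᵢ−1)), yᵢ = Kᵢxᵢ:
  1-butene: x = 0.219, y = 0.733
  ethanol: x = 0.781, y = 0.267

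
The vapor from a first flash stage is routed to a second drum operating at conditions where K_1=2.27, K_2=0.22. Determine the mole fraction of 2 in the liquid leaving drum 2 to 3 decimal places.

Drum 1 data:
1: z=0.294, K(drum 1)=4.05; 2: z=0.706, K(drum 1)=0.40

x_2 (drum 2) = 0.620

Drum 1:
Newton–Raphson from ψ₁ = 0.47:
  ψ₁ = 0.470: g = -0.2215, g' = -0.955 → ψ₁ = 0.238
  ψ₁ = 0.238: g = 0.0253, g' = -1.264 → ψ₁ = 0.258
  ψ₁ = 0.258: g = 0.0005, g' = -1.212 → ψ₁ = 0.259
Converged at ψ₁ = 0.259.
Drum-1 compositions:
  1: x = 0.164, y = 0.666
  2: x = 0.836, y = 0.334
Drum-2 feed = drum-1 vapor: z₂ = (0.6658, 0.3342).
Drum 2:
Material balance + equilibrium reduce to Σ zᵢ(Kᵢ−1)/(1+ψ₂(Kᵢ−1)) = 0.
Feasibility: ΣzᵢKᵢ = 1.585, Σzᵢ/Kᵢ = 1.813 — both > 1, two phases present.
Binary case is linear: z₁(K₁−1)(1+ψ₂(K₂−1)) + z₂(K₂−1)(1+ψ₂(K₁−1)) = 0
⇒ ψ₂ = [z₁(K₁−1)+z₂(K₂−1)] / [−(K₁−1)(K₂−1)] = 0.5848/0.9906 = 0.590
  1: x = 0.380, y = 0.864
  2: x = 0.620, y = 0.136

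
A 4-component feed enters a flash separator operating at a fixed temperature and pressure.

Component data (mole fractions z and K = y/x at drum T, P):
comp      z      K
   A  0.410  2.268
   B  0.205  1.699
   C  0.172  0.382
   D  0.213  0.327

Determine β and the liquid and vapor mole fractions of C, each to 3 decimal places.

β = 0.581, x_C = 0.268, y_C = 0.103

Let β = V/F and solve Σ zᵢ(Kᵢ−1)/(1+β(Kᵢ−1)) = 0.
Check two-phase: ΣzᵢKᵢ = 1.414 > 1 and Σzᵢ/Kᵢ = 1.403 > 1, so g(0) = 0.414 > 0 and g(1) = -0.403 < 0.
Newton–Raphson from β = 0.47:
  β = 0.470: g = 0.0741, g' = -0.652 → β = 0.584
  β = 0.584: g = -0.0018, g' = -0.691 → β = 0.581
Converged at β = 0.581.
Compositions from xᵢ = zᵢ/(1+β(Kᵢ−1)), yᵢ = Kᵢxᵢ:
  A: x = 0.236, y = 0.535
  B: x = 0.146, y = 0.248
  C: x = 0.268, y = 0.103
  D: x = 0.350, y = 0.114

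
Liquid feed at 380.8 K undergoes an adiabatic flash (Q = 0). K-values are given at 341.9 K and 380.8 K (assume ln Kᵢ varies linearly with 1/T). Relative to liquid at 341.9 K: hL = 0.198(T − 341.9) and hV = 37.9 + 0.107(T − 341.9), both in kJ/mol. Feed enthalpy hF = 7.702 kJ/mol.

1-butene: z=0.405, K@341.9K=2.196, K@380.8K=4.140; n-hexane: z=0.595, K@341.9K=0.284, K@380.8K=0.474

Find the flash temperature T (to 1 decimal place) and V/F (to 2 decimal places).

T = 347.9 K, V/F = 0.17

Adiabatic flash: solve Rachford–Rice at each trial T, then check hF = ψ·hV(T) + (1−ψ)·hL(T).
  T = 341.9 K: K = (2.196, 0.284), RR gives ψ = 0.068, H_out = 2.583 kJ/mol
  T = 380.8 K: K = (4.140, 0.474), RR gives ψ = 0.580, H_out = 27.647 kJ/mol
  T = 361.4 K: K = (3.070, 0.372), RR gives ψ = 0.358, H_out = 16.781 kJ/mol
  T = 351.6 K: K = (2.606, 0.326), RR gives ψ = 0.231, H_out = 10.455 kJ/mol
  T = 346.8 K: K = (2.397, 0.305), RR gives ψ = 0.157, H_out = 6.842 kJ/mol
  T = 349.2 K: K = (2.500, 0.315), RR gives ψ = 0.195, H_out = 8.705 kJ/mol
Linear interpolation between T = 346.8 (H_out = 6.842) and T = 349.2 (H_out = 8.705) on hF = 7.702 gives T ≈ 347.9 K, at which ψ = 0.17.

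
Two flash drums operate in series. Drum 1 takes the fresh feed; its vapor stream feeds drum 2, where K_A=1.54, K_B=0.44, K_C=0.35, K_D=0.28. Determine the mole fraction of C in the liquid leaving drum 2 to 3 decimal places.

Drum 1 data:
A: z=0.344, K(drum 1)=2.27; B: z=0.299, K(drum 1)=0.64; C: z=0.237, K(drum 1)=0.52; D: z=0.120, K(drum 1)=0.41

x_C (drum 2) = 0.162

Drum 1:
Let ψ₁ = V/F and solve Σ zᵢ(Kᵢ−1)/(1+ψ₁(Kᵢ−1)) = 0.
Check two-phase: ΣzᵢKᵢ = 1.145 > 1 and Σzᵢ/Kᵢ = 1.367 > 1, so g(0) = 0.145 > 0 and g(1) = -0.367 < 0.
Newton–Raphson from ψ₁ = 0.33:
  ψ₁ = 0.330: g = -0.0374, g' = -0.467 → ψ₁ = 0.250
  ψ₁ = 0.250: g = 0.0010, g' = -0.494 → ψ₁ = 0.252
Converged at ψ₁ = 0.252.
Drum-1 compositions:
  A: x = 0.261, y = 0.592
  B: x = 0.329, y = 0.210
  C: x = 0.270, y = 0.140
  D: x = 0.141, y = 0.058
Drum-2 feed = drum-1 vapor: z₂ = (0.5916, 0.2105, 0.1402, 0.0578).
Drum 2:
Let ψ₂ = V/F and solve Σ zᵢ(Kᵢ−1)/(1+ψ₂(Kᵢ−1)) = 0.
Feasibility: ΣzᵢKᵢ = 1.069, Σzᵢ/Kᵢ = 1.469 — both > 1, two phases present.
Newton–Raphson from ψ₂ = 0.5:
  ψ₂ = 0.500: g = -0.1122, g' = -0.437 → ψ₂ = 0.244
  ψ₂ = 0.244: g = -0.0129, g' = -0.351 → ψ₂ = 0.207
  ψ₂ = 0.207: g = -0.0001, g' = -0.344 → ψ₂ = 0.206
Converged at ψ₂ = 0.206.
  A: x = 0.532, y = 0.820
  B: x = 0.238, y = 0.105
  C: x = 0.162, y = 0.057
  D: x = 0.068, y = 0.019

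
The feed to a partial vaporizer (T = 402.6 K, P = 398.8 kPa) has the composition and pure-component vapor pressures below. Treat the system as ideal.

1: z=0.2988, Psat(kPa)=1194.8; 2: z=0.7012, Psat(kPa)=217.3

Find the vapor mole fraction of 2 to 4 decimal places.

Raoult's law: Kᵢ = Pᵢˢᵃᵗ/P = Pᵢˢᵃᵗ/398.8.
  K_1 = 1194.8/398.8 = 2.995988, K_2 = 217.3/398.8 = 0.544885
Newton iteration, ψ⁰ = 0.54:
  ψ = 0.5400: g = -0.13608, g' = -0.5310 → ψ = 0.2837
  ψ = 0.2837: g = 0.01431, g' = -0.6767 → ψ = 0.3049
  ψ = 0.3049: g = 0.00022, g' = -0.6559 → ψ = 0.3052
Converged at ψ = 0.3052.
Compositions from xᵢ = zᵢ/(1+ψ(Kᵢ−1)), yᵢ = Kᵢxᵢ:
  1: x = 0.1857, y = 0.5563
  2: x = 0.8143, y = 0.4437

y_2 = 0.4437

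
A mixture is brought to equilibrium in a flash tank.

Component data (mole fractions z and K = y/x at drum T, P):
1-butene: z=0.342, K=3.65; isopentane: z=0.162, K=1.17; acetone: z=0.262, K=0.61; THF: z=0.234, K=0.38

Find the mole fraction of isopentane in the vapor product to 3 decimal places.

y_isopentane = 0.172

Let ψ = V/F and solve Σ zᵢ(Kᵢ−1)/(1+ψ(Kᵢ−1)) = 0.
g(0) = ΣzᵢKᵢ − 1 = 0.687 and g(1) = 1 − Σzᵢ/Kᵢ = -0.277, so a root lies in (0, 1).
Newton iteration, ψ⁰ = 0.4:
  ψ = 0.400: g = 0.1517, g' = -0.785 → ψ = 0.593
  ψ = 0.593: g = 0.0149, g' = -0.659 → ψ = 0.616
Converged at ψ = 0.616.
Compositions from xᵢ = zᵢ/(1+ψ(Kᵢ−1)), yᵢ = Kᵢxᵢ:
  1-butene: x = 0.130, y = 0.474
  isopentane: x = 0.147, y = 0.172
  acetone: x = 0.345, y = 0.210
  THF: x = 0.379, y = 0.144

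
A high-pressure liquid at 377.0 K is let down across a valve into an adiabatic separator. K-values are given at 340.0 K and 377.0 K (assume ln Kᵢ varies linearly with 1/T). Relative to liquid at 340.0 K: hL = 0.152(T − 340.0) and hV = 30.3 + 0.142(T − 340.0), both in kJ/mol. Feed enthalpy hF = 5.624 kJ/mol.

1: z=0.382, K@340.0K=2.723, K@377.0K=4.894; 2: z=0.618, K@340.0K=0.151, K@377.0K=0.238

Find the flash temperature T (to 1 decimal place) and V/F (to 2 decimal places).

Adiabatic flash: solve Rachford–Rice at each trial T, then check hF = ψ·hV(T) + (1−ψ)·hL(T).
  T = 340.0 K: K = (2.723, 0.151), RR gives ψ = 0.091, H_out = 2.765 kJ/mol
  T = 377.0 K: K = (4.894, 0.238), RR gives ψ = 0.343, H_out = 15.878 kJ/mol
  T = 358.5 K: K = (3.706, 0.192), RR gives ψ = 0.244, H_out = 10.169 kJ/mol
  T = 349.2 K: K = (3.187, 0.171), RR gives ψ = 0.178, H_out = 6.776 kJ/mol
  T = 344.6 K: K = (2.949, 0.161), RR gives ψ = 0.138, H_out = 4.875 kJ/mol
  T = 346.9 K: K = (3.067, 0.166), RR gives ψ = 0.159, H_out = 5.848 kJ/mol
Linear interpolation between T = 344.6 (H_out = 4.875) and T = 346.9 (H_out = 5.848) on hF = 5.624 gives T ≈ 346.4 K, at which ψ = 0.15.

T = 346.4 K, V/F = 0.15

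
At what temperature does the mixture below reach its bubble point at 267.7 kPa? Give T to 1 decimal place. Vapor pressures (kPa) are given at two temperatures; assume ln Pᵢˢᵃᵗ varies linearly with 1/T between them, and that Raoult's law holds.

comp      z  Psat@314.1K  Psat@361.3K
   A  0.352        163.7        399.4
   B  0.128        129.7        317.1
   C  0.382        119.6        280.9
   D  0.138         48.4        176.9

T = 352.2 K

Bubble-point temperature: ΣzᵢPᵢˢᵃᵗ(T) = P. Interpolate ln Pᵢˢᵃᵗ = aᵢ + bᵢ/T.
  T = 314.1 K: ΣzᵢPᵢˢᵃᵗ = 126.59 kPa
  T = 361.3 K: ΣzᵢPᵢˢᵃᵗ = 312.89 kPa
  T = 337.7 K: ΣzᵢPᵢˢᵃᵗ = 205.14 kPa
  T = 349.5 K: ΣzᵢPᵢˢᵃᵗ = 255.08 kPa
  T = 355.4 K: ΣzᵢPᵢˢᵃᵗ = 282.97 kPa
  T = 352.4 K: ΣzᵢPᵢˢᵃᵗ = 268.54 kPa
Interpolating between 349.5 K and 352.4 K gives T ≈ 352.2 K.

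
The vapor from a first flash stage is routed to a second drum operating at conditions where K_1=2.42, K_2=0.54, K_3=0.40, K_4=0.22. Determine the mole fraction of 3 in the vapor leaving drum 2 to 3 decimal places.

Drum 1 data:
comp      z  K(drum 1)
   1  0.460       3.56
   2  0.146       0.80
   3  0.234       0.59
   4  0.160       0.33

Drum 1:
Material balance + equilibrium reduce to Σ zᵢ(Kᵢ−1)/(1+ψ₁(Kᵢ−1)) = 0.
Feasibility: ΣzᵢKᵢ = 1.945, Σzᵢ/Kᵢ = 1.193 — both > 1, two phases present.
Iterate (Newton) starting at ψ₁ = 0.3:
  ψ₁ = 0.300: g = 0.3914, g' = -1.135 → ψ₁ = 0.645
  ψ₁ = 0.645: g = 0.0915, g' = -0.732 → ψ₁ = 0.770
Converged at ψ₁ = 0.770.
Drum-1 compositions:
  1: x = 0.155, y = 0.551
  2: x = 0.173, y = 0.138
  3: x = 0.342, y = 0.202
  4: x = 0.331, y = 0.109
Drum-2 feed = drum-1 vapor: z₂ = (0.5510, 0.1381, 0.2018, 0.1091).
Drum 2:
Material balance + equilibrium reduce to Σ zᵢ(Kᵢ−1)/(1+ψ₂(Kᵢ−1)) = 0.
Feasibility: ΣzᵢKᵢ = 1.513, Σzᵢ/Kᵢ = 1.484 — both > 1, two phases present.
Iterate (Newton) starting at ψ₂ = 0.5:
  ψ₂ = 0.500: g = 0.0626, g' = -0.756 → ψ₂ = 0.583
  ψ₂ = 0.583: g = -0.0009, g' = -0.782 → ψ₂ = 0.582
Converged at ψ₂ = 0.582.
  1: x = 0.302, y = 0.730
  2: x = 0.189, y = 0.102
  3: x = 0.310, y = 0.124
  4: x = 0.200, y = 0.044

y_3 (drum 2) = 0.124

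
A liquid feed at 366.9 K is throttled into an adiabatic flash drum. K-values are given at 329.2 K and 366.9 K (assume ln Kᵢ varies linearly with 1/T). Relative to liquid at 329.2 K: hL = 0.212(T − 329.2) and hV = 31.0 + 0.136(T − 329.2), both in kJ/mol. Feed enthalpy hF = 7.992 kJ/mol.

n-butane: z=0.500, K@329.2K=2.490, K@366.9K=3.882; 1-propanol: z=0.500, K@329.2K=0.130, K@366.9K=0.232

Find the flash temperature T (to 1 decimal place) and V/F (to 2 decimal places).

Adiabatic flash: solve Rachford–Rice at each trial T, then check hF = ψ·hV(T) + (1−ψ)·hL(T).
  T = 329.2 K: K = (2.490, 0.130), RR gives ψ = 0.239, H_out = 7.413 kJ/mol
  T = 366.9 K: K = (3.882, 0.232), RR gives ψ = 0.478, H_out = 21.428 kJ/mol
  T = 348.0 K: K = (3.145, 0.176), RR gives ψ = 0.374, H_out = 15.042 kJ/mol
  T = 338.6 K: K = (2.807, 0.152), RR gives ψ = 0.313, H_out = 11.472 kJ/mol
  T = 333.9 K: K = (2.646, 0.141), RR gives ψ = 0.278, H_out = 9.520 kJ/mol
  T = 331.5 K: K = (2.566, 0.135), RR gives ψ = 0.259, H_out = 8.466 kJ/mol
Linear interpolation between T = 329.2 (H_out = 7.413) and T = 331.5 (H_out = 8.466) on hF = 7.992 gives T ≈ 330.5 K, at which ψ = 0.25.

T = 330.5 K, V/F = 0.25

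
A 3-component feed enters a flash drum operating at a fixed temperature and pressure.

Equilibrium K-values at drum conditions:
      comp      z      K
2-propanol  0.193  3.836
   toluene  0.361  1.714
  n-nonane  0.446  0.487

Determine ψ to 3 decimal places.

Let ψ = V/F and solve Σ zᵢ(Kᵢ−1)/(1+ψ(Kᵢ−1)) = 0.
Feasibility: ΣzᵢKᵢ = 1.576, Σzᵢ/Kᵢ = 1.177 — both > 1, two phases present.
Newton iteration, ψ⁰ = 0.5:
  ψ = 0.500: g = 0.1086, g' = -0.578 → ψ = 0.688
  ψ = 0.688: g = 0.0048, g' = -0.541 → ψ = 0.697
Converged at ψ = 0.697.

ψ = 0.697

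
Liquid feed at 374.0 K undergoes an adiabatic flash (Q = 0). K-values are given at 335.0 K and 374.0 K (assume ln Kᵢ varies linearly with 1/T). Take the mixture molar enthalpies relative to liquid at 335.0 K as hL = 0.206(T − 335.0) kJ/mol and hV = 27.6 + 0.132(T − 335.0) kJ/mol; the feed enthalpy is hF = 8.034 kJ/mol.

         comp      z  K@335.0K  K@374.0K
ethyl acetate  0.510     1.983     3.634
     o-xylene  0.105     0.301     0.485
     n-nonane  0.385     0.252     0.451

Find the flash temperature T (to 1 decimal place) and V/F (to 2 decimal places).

T = 338.7 K, V/F = 0.27

Adiabatic flash: solve Rachford–Rice at each trial T, then check hF = ψ·hV(T) + (1−ψ)·hL(T).
  T = 335.0 K: K = (1.983, 0.301, 0.252), RR gives ψ = 0.193, H_out = 5.326 kJ/mol
  T = 374.0 K: K = (3.634, 0.485, 0.451), RR gives ψ = 0.755, H_out = 26.693 kJ/mol
  T = 354.5 K: K = (2.730, 0.387, 0.343), RR gives ψ = 0.504, H_out = 17.189 kJ/mol
  T = 344.8 K: K = (2.339, 0.343, 0.295), RR gives ψ = 0.368, H_out = 11.914 kJ/mol
  T = 339.9 K: K = (2.156, 0.322, 0.273), RR gives ψ = 0.288, H_out = 8.849 kJ/mol
  T = 337.4 K: K = (2.067, 0.311, 0.262), RR gives ψ = 0.242, H_out = 7.122 kJ/mol
  T = 338.6 K: K = (2.109, 0.316, 0.267), RR gives ψ = 0.264, H_out = 7.968 kJ/mol
Linear interpolation between T = 338.6 (H_out = 7.968) and T = 339.9 (H_out = 8.849) on hF = 8.034 gives T ≈ 338.7 K, at which ψ = 0.27.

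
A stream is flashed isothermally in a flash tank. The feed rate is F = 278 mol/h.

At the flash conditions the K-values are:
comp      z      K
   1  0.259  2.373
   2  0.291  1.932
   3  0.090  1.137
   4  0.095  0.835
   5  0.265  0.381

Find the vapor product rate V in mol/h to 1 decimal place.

Iterate (Newton) starting at ψ = 0.5:
  ψ = 0.500: g = 0.1528, g' = -0.507 → ψ = 0.801
  ψ = 0.801: g = -0.0079, g' = -0.598 → ψ = 0.788
Converged at ψ = 0.788.
Then V = ψ·F = 0.7881·278 = 219.1 mol/h and L = F − V = 58.9 mol/h.

V = 219.1 mol/h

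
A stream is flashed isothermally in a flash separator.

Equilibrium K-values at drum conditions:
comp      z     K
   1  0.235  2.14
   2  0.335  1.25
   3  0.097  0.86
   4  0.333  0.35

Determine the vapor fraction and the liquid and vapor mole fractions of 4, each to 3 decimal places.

ψ = 0.286, x_4 = 0.409, y_4 = 0.143

Let ψ = V/F and solve Σ zᵢ(Kᵢ−1)/(1+ψ(Kᵢ−1)) = 0.
Feasibility: ΣzᵢKᵢ = 1.122, Σzᵢ/Kᵢ = 1.442 — both > 1, two phases present.
Newton–Raphson from ψ = 0.65:
  ψ = 0.650: g = -0.1638, g' = -0.540 → ψ = 0.347
  ψ = 0.347: g = -0.0247, g' = -0.411 → ψ = 0.287
  ψ = 0.287: g = -0.0002, g' = -0.406 → ψ = 0.286
Converged at ψ = 0.286.
Compositions from xᵢ = zᵢ/(1+ψ(Kᵢ−1)), yᵢ = Kᵢxᵢ:
  1: x = 0.177, y = 0.379
  2: x = 0.313, y = 0.391
  3: x = 0.101, y = 0.087
  4: x = 0.409, y = 0.143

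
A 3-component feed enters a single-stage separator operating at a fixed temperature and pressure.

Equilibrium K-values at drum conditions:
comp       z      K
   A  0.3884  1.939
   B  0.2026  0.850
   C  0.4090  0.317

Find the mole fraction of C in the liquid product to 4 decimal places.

x_C = 0.4407

Material balance + equilibrium reduce to Σ zᵢ(Kᵢ−1)/(1+β(Kᵢ−1)) = 0.
Feasibility: ΣzᵢKᵢ = 1.0550, Σzᵢ/Kᵢ = 1.7289 — both > 1, two phases present.
Iterate (Newton) starting at β = 0.5:
  β = 0.5000: g = -0.20889, g' = -0.6039 → β = 0.1541
  β = 0.1541: g = -0.02472, g' = -0.5044 → β = 0.1051
  β = 0.1051: g = 0.00011, g' = -0.5098 → β = 0.1053
Converged at β = 0.1053.
Compositions from xᵢ = zᵢ/(1+β(Kᵢ−1)), yᵢ = Kᵢxᵢ:
  A: x = 0.3534, y = 0.6853
  B: x = 0.2059, y = 0.1750
  C: x = 0.4407, y = 0.1397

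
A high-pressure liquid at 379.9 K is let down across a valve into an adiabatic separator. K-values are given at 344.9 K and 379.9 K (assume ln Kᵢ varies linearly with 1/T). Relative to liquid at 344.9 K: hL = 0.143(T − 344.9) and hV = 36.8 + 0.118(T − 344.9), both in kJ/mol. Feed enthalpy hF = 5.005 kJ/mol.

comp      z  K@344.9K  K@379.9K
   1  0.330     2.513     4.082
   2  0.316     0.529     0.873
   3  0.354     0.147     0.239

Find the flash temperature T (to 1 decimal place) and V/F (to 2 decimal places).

Adiabatic flash: solve Rachford–Rice at each trial T, then check hF = ψ·hV(T) + (1−ψ)·hL(T).
  T = 344.9 K: K = (2.513, 0.529, 0.147), RR gives ψ = 0.046, H_out = 1.706 kJ/mol
  T = 379.9 K: K = (4.082, 0.873, 0.239), RR gives ψ = 0.425, H_out = 20.263 kJ/mol
  T = 362.4 K: K = (3.241, 0.688, 0.190), RR gives ψ = 0.257, H_out = 11.835 kJ/mol
  T = 353.6 K: K = (2.861, 0.605, 0.167), RR gives ψ = 0.160, H_out = 7.089 kJ/mol
  T = 349.2 K: K = (2.681, 0.566, 0.157), RR gives ψ = 0.105, H_out = 4.478 kJ/mol
  T = 351.4 K: K = (2.770, 0.585, 0.162), RR gives ψ = 0.133, H_out = 5.808 kJ/mol
Linear interpolation between T = 349.2 (H_out = 4.478) and T = 351.4 (H_out = 5.808) on hF = 5.005 gives T ≈ 350.1 K, at which ψ = 0.12.

T = 350.1 K, V/F = 0.12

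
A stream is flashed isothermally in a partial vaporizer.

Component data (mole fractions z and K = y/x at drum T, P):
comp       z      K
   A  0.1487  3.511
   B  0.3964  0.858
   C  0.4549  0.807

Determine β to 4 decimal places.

Let β = V/F and solve Σ zᵢ(Kᵢ−1)/(1+β(Kᵢ−1)) = 0.
Feasibility: ΣzᵢKᵢ = 1.2293, Σzᵢ/Kᵢ = 1.0680 — both > 1, two phases present.
Iterate (Newton) starting at β = 0.5:
  β = 0.5000: g = 0.00778, g' = -0.2143 → β = 0.5363
  β = 0.5363: g = 0.00025, g' = -0.2007 → β = 0.5376
Converged at β = 0.5376.

β = 0.5376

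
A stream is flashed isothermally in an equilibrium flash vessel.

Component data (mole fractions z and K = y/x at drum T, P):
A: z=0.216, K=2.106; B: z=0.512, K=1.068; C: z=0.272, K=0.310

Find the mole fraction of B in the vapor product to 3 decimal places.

Newton iteration, β⁰ = 0.5:
  β = 0.500: g = -0.0990, g' = -0.414 → β = 0.261
  β = 0.261: g = -0.0092, g' = -0.354 → β = 0.235
Converged at β = 0.235.
Compositions from xᵢ = zᵢ/(1+β(Kᵢ−1)), yᵢ = Kᵢxᵢ:
  A: x = 0.171, y = 0.361
  B: x = 0.504, y = 0.538
  C: x = 0.325, y = 0.101

y_B = 0.538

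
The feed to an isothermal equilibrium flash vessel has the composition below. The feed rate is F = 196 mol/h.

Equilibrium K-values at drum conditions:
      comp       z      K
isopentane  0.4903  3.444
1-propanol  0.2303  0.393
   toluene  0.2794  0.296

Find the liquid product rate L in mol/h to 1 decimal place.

L = 91.7 mol/h

Newton–Raphson from V/F = 0.5:
  V/F = 0.5000: g = 0.03503, g' = -1.0979 → V/F = 0.5319
  V/F = 0.5319: g = 0.00010, g' = -1.0926 → V/F = 0.5320
Converged at V/F = 0.5320.
Then V = V/F·F = 0.5320·196 = 104.3 mol/h and L = F − V = 91.7 mol/h.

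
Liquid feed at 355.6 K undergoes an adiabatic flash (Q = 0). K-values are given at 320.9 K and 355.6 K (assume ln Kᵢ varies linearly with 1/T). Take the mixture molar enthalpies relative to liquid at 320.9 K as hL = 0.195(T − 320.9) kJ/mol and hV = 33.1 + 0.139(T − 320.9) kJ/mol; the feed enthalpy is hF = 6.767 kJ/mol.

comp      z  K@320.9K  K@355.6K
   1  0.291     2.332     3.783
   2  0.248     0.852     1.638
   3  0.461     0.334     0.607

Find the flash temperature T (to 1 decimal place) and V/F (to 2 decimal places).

Adiabatic flash: solve Rachford–Rice at each trial T, then check hF = ψ·hV(T) + (1−ψ)·hL(T).
  T = 320.9 K: K = (2.332, 0.852, 0.334), RR gives ψ = 0.063, H_out = 2.089 kJ/mol
  T = 355.6 K: K = (3.783, 1.638, 0.607), RR gives ψ = 1.000, H_out = 37.923 kJ/mol
  T = 338.2 K: K = (3.005, 1.200, 0.457), RR gives ψ = 0.487, H_out = 19.021 kJ/mol
  T = 329.5 K: K = (2.654, 1.015, 0.392), RR gives ψ = 0.272, H_out = 10.535 kJ/mol
  T = 325.2 K: K = (2.490, 0.931, 0.362), RR gives ψ = 0.168, H_out = 6.365 kJ/mol
  T = 327.4 K: K = (2.573, 0.973, 0.377), RR gives ψ = 0.221, H_out = 8.505 kJ/mol
Linear interpolation between T = 325.2 (H_out = 6.365) and T = 327.4 (H_out = 8.505) on hF = 6.767 gives T ≈ 325.6 K, at which ψ = 0.18.

T = 325.6 K, V/F = 0.18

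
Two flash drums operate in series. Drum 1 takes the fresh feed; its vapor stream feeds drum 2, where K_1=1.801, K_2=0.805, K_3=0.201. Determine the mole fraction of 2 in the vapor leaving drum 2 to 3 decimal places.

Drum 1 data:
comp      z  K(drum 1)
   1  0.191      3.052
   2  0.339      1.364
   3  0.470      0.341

Drum 1:
Material balance + equilibrium reduce to Σ zᵢ(Kᵢ−1)/(1+ψ₁(Kᵢ−1)) = 0.
g(0) = ΣzᵢKᵢ − 1 = 0.206 and g(1) = 1 − Σzᵢ/Kᵢ = -0.689, so a root lies in (0, 1).
Iterate (Newton) starting at ψ₁ = 0.5:
  ψ₁ = 0.500: g = -0.1641, g' = -0.682 → ψ₁ = 0.259
  ψ₁ = 0.259: g = -0.0051, g' = -0.677 → ψ₁ = 0.252
Converged at ψ₁ = 0.252.
Drum-1 compositions:
  1: x = 0.126, y = 0.384
  2: x = 0.311, y = 0.424
  3: x = 0.564, y = 0.192
Drum-2 feed = drum-1 vapor: z₂ = (0.3843, 0.4236, 0.1922).
Drum 2:
Material balance + equilibrium reduce to Σ zᵢ(Kᵢ−1)/(1+ψ₂(Kᵢ−1)) = 0.
Feasibility: ΣzᵢKᵢ = 1.072, Σzᵢ/Kᵢ = 1.696 — both > 1, two phases present.
Newton iteration, ψ₂⁰ = 0.6:
  ψ₂ = 0.600: g = -0.1806, g' = -0.586 → ψ₂ = 0.292
  ψ₂ = 0.292: g = -0.0383, g' = -0.389 → ψ₂ = 0.193
  ψ₂ = 0.193: g = -0.0009, g' = -0.374 → ψ₂ = 0.191
Converged at ψ₂ = 0.191.
  1: x = 0.333, y = 0.600
  2: x = 0.440, y = 0.354
  3: x = 0.227, y = 0.046

y_2 (drum 2) = 0.354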